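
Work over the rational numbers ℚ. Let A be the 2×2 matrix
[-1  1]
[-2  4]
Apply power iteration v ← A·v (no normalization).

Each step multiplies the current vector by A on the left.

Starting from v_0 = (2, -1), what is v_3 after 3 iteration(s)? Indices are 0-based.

v_3 = (-21, -94)

v_0 = (2, -1).
v_1 = A·v_0 = (-3, -8).
v_2 = A·v_1 = (-5, -26).
v_3 = A·v_2 = (-21, -94).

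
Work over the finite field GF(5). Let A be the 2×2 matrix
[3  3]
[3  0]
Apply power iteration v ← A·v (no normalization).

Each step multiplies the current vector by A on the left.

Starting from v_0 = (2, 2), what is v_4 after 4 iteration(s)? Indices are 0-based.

v_0 = (2, 2).
v_1 = A·v_0 = (2, 1).
v_2 = A·v_1 = (4, 1).
v_3 = A·v_2 = (0, 2).
v_4 = A·v_3 = (1, 0).

v_4 = (1, 0)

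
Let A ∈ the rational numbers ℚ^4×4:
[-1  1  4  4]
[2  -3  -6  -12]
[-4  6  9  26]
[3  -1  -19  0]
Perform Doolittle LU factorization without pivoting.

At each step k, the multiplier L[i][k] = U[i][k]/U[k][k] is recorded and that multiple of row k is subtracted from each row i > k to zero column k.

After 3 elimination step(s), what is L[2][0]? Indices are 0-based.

L[2][0] = 4

Step 1: pivot at (0,0) is -1.
  row1 ← row1 − (-2)·row0  ⇒  L[1][0]=-2, U row1=(0, -1, 2, -4)
  row2 ← row2 − (4)·row0  ⇒  L[2][0]=4, U row2=(0, 2, -7, 10)
  row3 ← row3 − (-3)·row0  ⇒  L[3][0]=-3, U row3=(0, 2, -7, 12)
Step 2: pivot at (1,1) is -1.
  row2 ← row2 − (-2)·row1  ⇒  L[2][1]=-2, U row2=(0, 0, -3, 2)
  row3 ← row3 − (-2)·row1  ⇒  L[3][1]=-2, U row3=(0, 0, -3, 4)
Step 3: pivot at (2,2) is -3.
  row3 ← row3 − (1)·row2  ⇒  L[3][2]=1, U row3=(0, 0, 0, 2)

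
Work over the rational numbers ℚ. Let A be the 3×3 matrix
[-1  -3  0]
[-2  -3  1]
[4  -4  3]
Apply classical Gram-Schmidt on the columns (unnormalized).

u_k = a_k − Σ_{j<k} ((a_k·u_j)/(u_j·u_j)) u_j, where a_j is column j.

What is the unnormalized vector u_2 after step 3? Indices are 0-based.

Step 1: u_0 = a_0 = (-1, -2, 4).
Step 2: u_1 = a_1 − (-1/3)·u_0 = (-10/3, -11/3, -8/3).
Step 3: u_2 = a_2 − (10/21)·u_0 − (-7/19)·u_1 = (-100/133, 80/133, 15/133).

u_2 = (-100/133, 80/133, 15/133)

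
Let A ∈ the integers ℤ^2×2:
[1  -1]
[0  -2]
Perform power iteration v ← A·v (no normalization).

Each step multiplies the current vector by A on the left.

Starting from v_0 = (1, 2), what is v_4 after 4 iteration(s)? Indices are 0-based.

v_4 = (11, 32)

v_0 = (1, 2).
v_1 = A·v_0 = (-1, -4).
v_2 = A·v_1 = (3, 8).
v_3 = A·v_2 = (-5, -16).
v_4 = A·v_3 = (11, 32).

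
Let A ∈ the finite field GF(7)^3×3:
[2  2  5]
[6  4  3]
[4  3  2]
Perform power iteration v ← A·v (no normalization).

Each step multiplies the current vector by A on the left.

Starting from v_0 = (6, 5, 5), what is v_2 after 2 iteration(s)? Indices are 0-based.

v_2 = (5, 6, 2)

v_0 = (6, 5, 5).
v_1 = A·v_0 = (5, 1, 0).
v_2 = A·v_1 = (5, 6, 2).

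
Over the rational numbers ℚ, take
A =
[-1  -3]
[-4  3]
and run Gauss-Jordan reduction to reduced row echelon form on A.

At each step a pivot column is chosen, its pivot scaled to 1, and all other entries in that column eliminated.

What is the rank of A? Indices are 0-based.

rank = 2

[1] R0 /= -1  ⇒  (1, 3)
     R1 -= -4·R0  ⇒  (0, 15)
[2] R1 /= 15  ⇒  (0, 1)
     R0 -= 3·R1  ⇒  (1, 0)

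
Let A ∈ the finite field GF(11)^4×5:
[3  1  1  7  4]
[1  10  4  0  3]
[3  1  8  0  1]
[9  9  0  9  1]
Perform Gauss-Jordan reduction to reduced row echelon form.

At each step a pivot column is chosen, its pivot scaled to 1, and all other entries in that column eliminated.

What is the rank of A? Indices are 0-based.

rank = 4

step 1: normalize row 0 (÷3) = (1, 4, 4, 6, 5)
  row 1: subtract 1×row0 = (0, 6, 0, 5, 9)
  row 2: subtract 3×row0 = (0, 0, 7, 4, 8)
  row 3: subtract 9×row0 = (0, 6, 8, 10, 0)
step 2: normalize row 1 (÷6) = (0, 1, 0, 10, 7)
  row 0: subtract 4×row1 = (1, 0, 4, 10, 10)
  row 3: subtract 6×row1 = (0, 0, 8, 5, 2)
step 3: normalize row 2 (÷7) = (0, 0, 1, 10, 9)
  row 0: subtract 4×row2 = (1, 0, 0, 3, 7)
  row 3: subtract 8×row2 = (0, 0, 0, 2, 7)
step 4: normalize row 3 (÷2) = (0, 0, 0, 1, 9)
  row 0: subtract 3×row3 = (1, 0, 0, 0, 2)
  row 1: subtract 10×row3 = (0, 1, 0, 0, 5)
  row 2: subtract 10×row3 = (0, 0, 1, 0, 7)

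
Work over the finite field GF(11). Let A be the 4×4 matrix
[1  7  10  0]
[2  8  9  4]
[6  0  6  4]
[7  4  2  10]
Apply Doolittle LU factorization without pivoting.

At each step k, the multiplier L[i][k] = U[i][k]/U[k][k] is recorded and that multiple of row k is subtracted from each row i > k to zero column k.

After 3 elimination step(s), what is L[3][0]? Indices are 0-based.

L[3][0] = 7

Step 1: pivot at (0,0) is 1.
  row1 ← row1 − (2)·row0  ⇒  L[1][0]=2, U row1=(0, 5, 0, 4)
  row2 ← row2 − (6)·row0  ⇒  L[2][0]=6, U row2=(0, 2, 1, 4)
  row3 ← row3 − (7)·row0  ⇒  L[3][0]=7, U row3=(0, 10, 9, 10)
Step 2: pivot at (1,1) is 5.
  row2 ← row2 − (7)·row1  ⇒  L[2][1]=7, U row2=(0, 0, 1, 9)
  row3 ← row3 − (2)·row1  ⇒  L[3][1]=2, U row3=(0, 0, 9, 2)
Step 3: pivot at (2,2) is 1.
  row3 ← row3 − (9)·row2  ⇒  L[3][2]=9, U row3=(0, 0, 0, 9)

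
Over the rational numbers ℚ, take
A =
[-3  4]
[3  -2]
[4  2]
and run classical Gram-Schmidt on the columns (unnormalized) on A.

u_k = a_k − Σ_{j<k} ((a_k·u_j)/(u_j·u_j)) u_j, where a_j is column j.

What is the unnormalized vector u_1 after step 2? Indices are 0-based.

u_1 = (53/17, -19/17, 54/17)

Step 1: u_0 = a_0 = (-3, 3, 4).
Step 2: u_1 = a_1 − (-5/17)·u_0 = (53/17, -19/17, 54/17).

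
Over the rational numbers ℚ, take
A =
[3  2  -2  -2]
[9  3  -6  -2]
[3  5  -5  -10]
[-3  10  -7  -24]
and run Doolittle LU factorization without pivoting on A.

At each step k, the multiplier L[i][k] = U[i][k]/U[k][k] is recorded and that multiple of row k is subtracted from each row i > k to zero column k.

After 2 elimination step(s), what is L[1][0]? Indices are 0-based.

L[1][0] = 3

k=0: U[0][0]=3
  eliminate (1,0): mult=3, new row 1: (0, -3, 0, 4); set L[1][0]=3
  eliminate (2,0): mult=1, new row 2: (0, 3, -3, -8); set L[2][0]=1
  eliminate (3,0): mult=-1, new row 3: (0, 12, -9, -26); set L[3][0]=-1
k=1: U[1][1]=-3
  eliminate (2,1): mult=-1, new row 2: (0, 0, -3, -4); set L[2][1]=-1
  eliminate (3,1): mult=-4, new row 3: (0, 0, -9, -10); set L[3][1]=-4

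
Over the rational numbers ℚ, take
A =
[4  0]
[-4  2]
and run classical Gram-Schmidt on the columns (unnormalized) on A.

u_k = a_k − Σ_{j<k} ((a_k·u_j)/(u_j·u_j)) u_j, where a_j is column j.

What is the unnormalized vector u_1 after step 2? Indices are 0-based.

u_1 = (1, 1)

Step 1: u_0 = a_0 = (4, -4).
Step 2: u_1 = a_1 − (-1/4)·u_0 = (1, 1).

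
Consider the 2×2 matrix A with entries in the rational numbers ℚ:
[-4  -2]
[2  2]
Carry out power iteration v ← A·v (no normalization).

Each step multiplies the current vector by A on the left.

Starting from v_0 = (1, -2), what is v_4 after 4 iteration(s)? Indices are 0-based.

v_4 = (32, -16)

v_0 = (1, -2).
v_1 = A·v_0 = (0, -2).
v_2 = A·v_1 = (4, -4).
v_3 = A·v_2 = (-8, 0).
v_4 = A·v_3 = (32, -16).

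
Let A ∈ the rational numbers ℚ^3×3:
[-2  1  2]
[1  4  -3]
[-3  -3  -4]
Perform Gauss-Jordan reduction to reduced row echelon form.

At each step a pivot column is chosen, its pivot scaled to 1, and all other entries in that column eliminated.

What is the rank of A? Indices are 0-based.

[1] R0 /= -2  ⇒  (1, -1/2, -1)
     R1 -= 1·R0  ⇒  (0, 9/2, -2)
     R2 -= -3·R0  ⇒  (0, -9/2, -7)
[2] R1 /= 9/2  ⇒  (0, 1, -4/9)
     R0 -= -1/2·R1  ⇒  (1, 0, -11/9)
     R2 -= -9/2·R1  ⇒  (0, 0, -9)
[3] R2 /= -9  ⇒  (0, 0, 1)
     R0 -= -11/9·R2  ⇒  (1, 0, 0)
     R1 -= -4/9·R2  ⇒  (0, 1, 0)

rank = 3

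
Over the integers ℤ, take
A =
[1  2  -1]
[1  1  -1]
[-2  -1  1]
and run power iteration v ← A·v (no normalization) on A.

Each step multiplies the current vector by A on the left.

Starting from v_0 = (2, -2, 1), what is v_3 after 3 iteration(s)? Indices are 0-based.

v_0 = (2, -2, 1).
v_1 = A·v_0 = (-3, -1, -1).
v_2 = A·v_1 = (-4, -3, 6).
v_3 = A·v_2 = (-16, -13, 17).

v_3 = (-16, -13, 17)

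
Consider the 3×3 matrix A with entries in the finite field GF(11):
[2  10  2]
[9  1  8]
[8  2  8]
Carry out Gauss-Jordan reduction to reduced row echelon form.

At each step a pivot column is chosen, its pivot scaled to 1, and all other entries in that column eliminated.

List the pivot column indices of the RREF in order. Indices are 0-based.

pivot columns: 0, 1, 2

pivot(0,0)=2: scale R0 → (1, 5, 1)
  clear (1,0): R1 −= (9)R0 → (0, 0, 10)
  clear (2,0): R2 −= (8)R0 → (0, 6, 0)
pivot(1,1): swap R1↔R2
pivot(1,1)=6: scale R1 → (0, 1, 0)
  clear (0,1): R0 −= (5)R1 → (1, 0, 1)
pivot(2,2)=10: scale R2 → (0, 0, 1)
  clear (0,2): R0 −= (1)R2 → (1, 0, 0)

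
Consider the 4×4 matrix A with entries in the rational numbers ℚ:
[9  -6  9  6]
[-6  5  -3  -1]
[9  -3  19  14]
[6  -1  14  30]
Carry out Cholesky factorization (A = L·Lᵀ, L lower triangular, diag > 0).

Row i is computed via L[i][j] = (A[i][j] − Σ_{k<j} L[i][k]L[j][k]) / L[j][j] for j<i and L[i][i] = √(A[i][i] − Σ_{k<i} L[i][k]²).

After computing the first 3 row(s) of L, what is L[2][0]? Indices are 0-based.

L[2][0] = 3

Step 1: L[0][0] = √(9) = 3.
  L[1][0] = (-6) / L[0][0] = -2.
Step 2: L[1][1] = √(1) = 1.
  L[2][0] = (9) / L[0][0] = 3.
  L[2][1] = (3) / L[1][1] = 3.
Step 3: L[2][2] = √(1) = 1.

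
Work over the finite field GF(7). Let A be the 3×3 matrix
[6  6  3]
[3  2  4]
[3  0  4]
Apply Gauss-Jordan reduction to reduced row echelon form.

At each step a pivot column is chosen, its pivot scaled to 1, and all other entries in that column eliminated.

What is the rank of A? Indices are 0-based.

step 1: normalize row 0 (÷6) = (1, 1, 4)
  row 1: subtract 3×row0 = (0, 6, 6)
  row 2: subtract 3×row0 = (0, 4, 6)
step 2: normalize row 1 (÷6) = (0, 1, 1)
  row 0: subtract 1×row1 = (1, 0, 3)
  row 2: subtract 4×row1 = (0, 0, 2)
step 3: normalize row 2 (÷2) = (0, 0, 1)
  row 0: subtract 3×row2 = (1, 0, 0)
  row 1: subtract 1×row2 = (0, 1, 0)

rank = 3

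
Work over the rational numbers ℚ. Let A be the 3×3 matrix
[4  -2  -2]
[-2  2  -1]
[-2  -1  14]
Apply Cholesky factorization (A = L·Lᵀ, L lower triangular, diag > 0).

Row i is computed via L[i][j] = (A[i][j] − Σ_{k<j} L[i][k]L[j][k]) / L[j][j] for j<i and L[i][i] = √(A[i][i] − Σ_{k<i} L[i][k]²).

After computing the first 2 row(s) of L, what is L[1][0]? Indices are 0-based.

L[1][0] = -1

Step 1: L[0][0] = √(4) = 2.
  L[1][0] = (-2) / L[0][0] = -1.
Step 2: L[1][1] = √(1) = 1.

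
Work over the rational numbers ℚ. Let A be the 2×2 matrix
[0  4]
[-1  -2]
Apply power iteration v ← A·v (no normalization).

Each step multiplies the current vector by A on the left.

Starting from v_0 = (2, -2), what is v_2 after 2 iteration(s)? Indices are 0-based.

v_2 = (8, 4)

v_0 = (2, -2).
v_1 = A·v_0 = (-8, 2).
v_2 = A·v_1 = (8, 4).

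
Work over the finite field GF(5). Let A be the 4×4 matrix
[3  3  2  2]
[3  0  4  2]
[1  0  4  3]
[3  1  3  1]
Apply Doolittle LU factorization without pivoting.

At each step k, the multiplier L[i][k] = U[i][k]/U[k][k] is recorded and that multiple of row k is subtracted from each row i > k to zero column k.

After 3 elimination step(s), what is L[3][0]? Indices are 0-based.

[col 0] pivot 3
  R1 -= 1*R0 → (0, 2, 2, 0)  (L[1][0] := 1)
  R2 -= 2*R0 → (0, 4, 0, 4)  (L[2][0] := 2)
  R3 -= 1*R0 → (0, 3, 1, 4)  (L[3][0] := 1)
[col 1] pivot 2
  R2 -= 2*R1 → (0, 0, 1, 4)  (L[2][1] := 2)
  R3 -= 4*R1 → (0, 0, 3, 4)  (L[3][1] := 4)
[col 2] pivot 1
  R3 -= 3*R2 → (0, 0, 0, 2)  (L[3][2] := 3)

L[3][0] = 1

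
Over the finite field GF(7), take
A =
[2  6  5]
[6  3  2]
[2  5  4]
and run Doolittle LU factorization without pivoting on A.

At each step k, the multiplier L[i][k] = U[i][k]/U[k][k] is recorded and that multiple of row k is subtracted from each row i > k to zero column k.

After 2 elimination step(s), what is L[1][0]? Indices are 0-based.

L[1][0] = 3

k=0: U[0][0]=2
  eliminate (1,0): mult=3, new row 1: (0, 6, 1); set L[1][0]=3
  eliminate (2,0): mult=1, new row 2: (0, 6, 6); set L[2][0]=1
k=1: U[1][1]=6
  eliminate (2,1): mult=1, new row 2: (0, 0, 5); set L[2][1]=1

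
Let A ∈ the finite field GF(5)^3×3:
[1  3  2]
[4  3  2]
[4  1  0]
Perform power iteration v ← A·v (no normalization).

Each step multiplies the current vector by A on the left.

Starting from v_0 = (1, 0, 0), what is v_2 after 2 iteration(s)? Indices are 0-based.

v_0 = (1, 0, 0).
v_1 = A·v_0 = (1, 4, 4).
v_2 = A·v_1 = (1, 4, 3).

v_2 = (1, 4, 3)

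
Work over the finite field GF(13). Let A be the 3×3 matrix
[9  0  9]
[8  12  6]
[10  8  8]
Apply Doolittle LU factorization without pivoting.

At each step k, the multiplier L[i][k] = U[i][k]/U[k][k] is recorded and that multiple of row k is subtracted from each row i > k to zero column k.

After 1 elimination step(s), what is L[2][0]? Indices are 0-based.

Step 1: pivot at (0,0) is 9.
  row1 ← row1 − (11)·row0  ⇒  L[1][0]=11, U row1=(0, 12, 11)
  row2 ← row2 − (4)·row0  ⇒  L[2][0]=4, U row2=(0, 8, 11)

L[2][0] = 4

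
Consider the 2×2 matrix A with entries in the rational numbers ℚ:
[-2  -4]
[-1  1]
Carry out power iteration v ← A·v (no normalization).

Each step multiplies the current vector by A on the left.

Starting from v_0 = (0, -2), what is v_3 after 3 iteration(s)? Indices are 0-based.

v_0 = (0, -2).
v_1 = A·v_0 = (8, -2).
v_2 = A·v_1 = (-8, -10).
v_3 = A·v_2 = (56, -2).

v_3 = (56, -2)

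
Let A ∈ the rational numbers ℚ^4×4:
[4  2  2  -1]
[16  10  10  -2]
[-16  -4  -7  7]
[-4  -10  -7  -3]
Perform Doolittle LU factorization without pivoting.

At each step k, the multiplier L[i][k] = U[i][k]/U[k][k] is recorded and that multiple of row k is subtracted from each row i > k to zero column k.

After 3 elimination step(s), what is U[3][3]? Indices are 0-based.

Step 1: pivot at (0,0) is 4.
  row1 ← row1 − (4)·row0  ⇒  L[1][0]=4, U row1=(0, 2, 2, 2)
  row2 ← row2 − (-4)·row0  ⇒  L[2][0]=-4, U row2=(0, 4, 1, 3)
  row3 ← row3 − (-1)·row0  ⇒  L[3][0]=-1, U row3=(0, -8, -5, -4)
Step 2: pivot at (1,1) is 2.
  row2 ← row2 − (2)·row1  ⇒  L[2][1]=2, U row2=(0, 0, -3, -1)
  row3 ← row3 − (-4)·row1  ⇒  L[3][1]=-4, U row3=(0, 0, 3, 4)
Step 3: pivot at (2,2) is -3.
  row3 ← row3 − (-1)·row2  ⇒  L[3][2]=-1, U row3=(0, 0, 0, 3)

U[3][3] = 3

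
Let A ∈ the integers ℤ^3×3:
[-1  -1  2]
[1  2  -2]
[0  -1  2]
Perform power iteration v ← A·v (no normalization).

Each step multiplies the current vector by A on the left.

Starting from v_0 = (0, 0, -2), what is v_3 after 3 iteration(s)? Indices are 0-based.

v_3 = (-28, 40, -36)

v_0 = (0, 0, -2).
v_1 = A·v_0 = (-4, 4, -4).
v_2 = A·v_1 = (-8, 12, -12).
v_3 = A·v_2 = (-28, 40, -36).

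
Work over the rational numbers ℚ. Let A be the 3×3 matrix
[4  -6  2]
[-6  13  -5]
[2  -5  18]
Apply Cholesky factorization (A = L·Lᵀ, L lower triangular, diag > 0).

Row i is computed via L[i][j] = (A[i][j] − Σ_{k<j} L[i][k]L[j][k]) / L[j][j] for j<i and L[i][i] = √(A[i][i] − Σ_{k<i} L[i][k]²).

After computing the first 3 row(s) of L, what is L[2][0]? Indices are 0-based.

L[2][0] = 1

Step 1: L[0][0] = √(4) = 2.
  L[1][0] = (-6) / L[0][0] = -3.
Step 2: L[1][1] = √(4) = 2.
  L[2][0] = (2) / L[0][0] = 1.
  L[2][1] = (-2) / L[1][1] = -1.
Step 3: L[2][2] = √(16) = 4.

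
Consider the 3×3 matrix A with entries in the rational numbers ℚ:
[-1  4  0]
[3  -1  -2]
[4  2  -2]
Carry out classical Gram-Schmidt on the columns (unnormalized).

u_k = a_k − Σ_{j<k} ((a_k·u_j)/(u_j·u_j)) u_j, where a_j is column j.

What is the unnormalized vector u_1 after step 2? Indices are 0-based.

Step 1: u_0 = a_0 = (-1, 3, 4).
Step 2: u_1 = a_1 − (1/26)·u_0 = (105/26, -29/26, 24/13).

u_1 = (105/26, -29/26, 24/13)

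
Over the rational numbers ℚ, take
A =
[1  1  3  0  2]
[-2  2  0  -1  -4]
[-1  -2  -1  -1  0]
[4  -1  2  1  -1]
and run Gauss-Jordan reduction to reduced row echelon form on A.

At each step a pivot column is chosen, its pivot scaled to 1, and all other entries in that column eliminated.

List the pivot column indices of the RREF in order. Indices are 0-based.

[1] R0 /= 1  ⇒  (1, 1, 3, 0, 2)
     R1 -= -2·R0  ⇒  (0, 4, 6, -1, 0)
     R2 -= -1·R0  ⇒  (0, -1, 2, -1, 2)
     R3 -= 4·R0  ⇒  (0, -5, -10, 1, -9)
[2] R1 /= 4  ⇒  (0, 1, 3/2, -1/4, 0)
     R0 -= 1·R1  ⇒  (1, 0, 3/2, 1/4, 2)
     R2 -= -1·R1  ⇒  (0, 0, 7/2, -5/4, 2)
     R3 -= -5·R1  ⇒  (0, 0, -5/2, -1/4, -9)
[3] R2 /= 7/2  ⇒  (0, 0, 1, -5/14, 4/7)
     R0 -= 3/2·R2  ⇒  (1, 0, 0, 11/14, 8/7)
     R1 -= 3/2·R2  ⇒  (0, 1, 0, 2/7, -6/7)
     R3 -= -5/2·R2  ⇒  (0, 0, 0, -8/7, -53/7)
[4] R3 /= -8/7  ⇒  (0, 0, 0, 1, 53/8)
     R0 -= 11/14·R3  ⇒  (1, 0, 0, 0, -65/16)
     R1 -= 2/7·R3  ⇒  (0, 1, 0, 0, -11/4)
     R2 -= -5/14·R3  ⇒  (0, 0, 1, 0, 47/16)

pivot columns: 0, 1, 2, 3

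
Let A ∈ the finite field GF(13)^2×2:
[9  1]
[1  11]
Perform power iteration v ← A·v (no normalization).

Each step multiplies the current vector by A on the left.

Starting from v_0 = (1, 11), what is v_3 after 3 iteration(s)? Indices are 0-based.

v_0 = (1, 11).
v_1 = A·v_0 = (7, 5).
v_2 = A·v_1 = (3, 10).
v_3 = A·v_2 = (11, 9).

v_3 = (11, 9)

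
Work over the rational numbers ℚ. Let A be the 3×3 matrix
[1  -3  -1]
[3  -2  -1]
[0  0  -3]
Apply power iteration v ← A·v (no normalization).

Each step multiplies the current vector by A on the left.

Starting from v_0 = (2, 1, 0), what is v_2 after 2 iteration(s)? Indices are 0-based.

v_0 = (2, 1, 0).
v_1 = A·v_0 = (-1, 4, 0).
v_2 = A·v_1 = (-13, -11, 0).

v_2 = (-13, -11, 0)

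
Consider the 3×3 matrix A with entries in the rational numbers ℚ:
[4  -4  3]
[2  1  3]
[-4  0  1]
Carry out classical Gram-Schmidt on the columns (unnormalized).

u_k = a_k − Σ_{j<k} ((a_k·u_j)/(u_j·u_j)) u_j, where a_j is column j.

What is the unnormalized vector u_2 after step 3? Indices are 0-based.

Step 1: u_0 = a_0 = (4, 2, -4).
Step 2: u_1 = a_1 − (-7/18)·u_0 = (-22/9, 16/9, -14/9).
Step 3: u_2 = a_2 − (7/18)·u_0 − (-4/13)·u_1 = (9/13, 36/13, 27/13).

u_2 = (9/13, 36/13, 27/13)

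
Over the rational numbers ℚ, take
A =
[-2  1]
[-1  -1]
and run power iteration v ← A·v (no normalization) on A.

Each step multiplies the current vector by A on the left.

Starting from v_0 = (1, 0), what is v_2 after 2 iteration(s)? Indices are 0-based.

v_0 = (1, 0).
v_1 = A·v_0 = (-2, -1).
v_2 = A·v_1 = (3, 3).

v_2 = (3, 3)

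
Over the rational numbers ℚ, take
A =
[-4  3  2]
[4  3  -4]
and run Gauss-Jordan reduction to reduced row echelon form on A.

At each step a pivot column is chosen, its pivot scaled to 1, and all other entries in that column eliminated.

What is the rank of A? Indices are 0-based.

rank = 2

step 1: normalize row 0 (÷-4) = (1, -3/4, -1/2)
  row 1: subtract 4×row0 = (0, 6, -2)
step 2: normalize row 1 (÷6) = (0, 1, -1/3)
  row 0: subtract -3/4×row1 = (1, 0, -3/4)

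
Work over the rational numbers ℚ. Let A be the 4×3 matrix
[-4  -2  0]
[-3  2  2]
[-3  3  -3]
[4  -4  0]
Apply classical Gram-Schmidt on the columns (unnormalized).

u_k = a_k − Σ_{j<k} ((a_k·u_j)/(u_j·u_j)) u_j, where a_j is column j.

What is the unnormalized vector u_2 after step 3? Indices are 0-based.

Step 1: u_0 = a_0 = (-4, -3, -3, 4).
Step 2: u_1 = a_1 − (-23/50)·u_0 = (-96/25, 31/50, 81/50, -54/25).
Step 3: u_2 = a_2 − (3/50)·u_0 − (-181/1121)·u_1 = (-426/1121, 2556/1121, -2868/1121, -660/1121).

u_2 = (-426/1121, 2556/1121, -2868/1121, -660/1121)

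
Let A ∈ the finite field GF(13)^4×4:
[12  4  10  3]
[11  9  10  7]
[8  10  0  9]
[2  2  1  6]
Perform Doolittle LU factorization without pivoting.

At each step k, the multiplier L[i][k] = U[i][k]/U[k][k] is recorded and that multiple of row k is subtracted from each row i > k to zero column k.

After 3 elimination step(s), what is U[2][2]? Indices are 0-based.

[col 0] pivot 12
  R1 -= 2*R0 → (0, 1, 3, 1)  (L[1][0] := 2)
  R2 -= 5*R0 → (0, 3, 2, 7)  (L[2][0] := 5)
  R3 -= 11*R0 → (0, 10, 8, 12)  (L[3][0] := 11)
[col 1] pivot 1
  R2 -= 3*R1 → (0, 0, 6, 4)  (L[2][1] := 3)
  R3 -= 10*R1 → (0, 0, 4, 2)  (L[3][1] := 10)
[col 2] pivot 6
  R3 -= 5*R2 → (0, 0, 0, 8)  (L[3][2] := 5)

U[2][2] = 6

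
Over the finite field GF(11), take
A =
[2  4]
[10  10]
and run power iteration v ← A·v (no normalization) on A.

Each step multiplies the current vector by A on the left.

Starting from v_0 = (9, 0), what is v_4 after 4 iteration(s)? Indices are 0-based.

v_0 = (9, 0).
v_1 = A·v_0 = (7, 2).
v_2 = A·v_1 = (0, 2).
v_3 = A·v_2 = (8, 9).
v_4 = A·v_3 = (8, 5).

v_4 = (8, 5)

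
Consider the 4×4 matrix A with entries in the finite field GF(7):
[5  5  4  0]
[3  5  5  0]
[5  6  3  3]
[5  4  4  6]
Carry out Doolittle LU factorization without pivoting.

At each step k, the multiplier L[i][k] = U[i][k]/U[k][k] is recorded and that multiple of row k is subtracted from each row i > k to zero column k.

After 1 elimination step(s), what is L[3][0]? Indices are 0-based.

Step 1: pivot at (0,0) is 5.
  row1 ← row1 − (2)·row0  ⇒  L[1][0]=2, U row1=(0, 2, 4, 0)
  row2 ← row2 − (1)·row0  ⇒  L[2][0]=1, U row2=(0, 1, 6, 3)
  row3 ← row3 − (1)·row0  ⇒  L[3][0]=1, U row3=(0, 6, 0, 6)

L[3][0] = 1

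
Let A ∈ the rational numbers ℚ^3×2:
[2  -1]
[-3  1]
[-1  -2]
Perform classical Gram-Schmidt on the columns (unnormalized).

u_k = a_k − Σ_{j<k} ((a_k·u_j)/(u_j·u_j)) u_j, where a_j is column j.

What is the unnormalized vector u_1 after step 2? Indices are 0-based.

Step 1: u_0 = a_0 = (2, -3, -1).
Step 2: u_1 = a_1 − (-3/14)·u_0 = (-4/7, 5/14, -31/14).

u_1 = (-4/7, 5/14, -31/14)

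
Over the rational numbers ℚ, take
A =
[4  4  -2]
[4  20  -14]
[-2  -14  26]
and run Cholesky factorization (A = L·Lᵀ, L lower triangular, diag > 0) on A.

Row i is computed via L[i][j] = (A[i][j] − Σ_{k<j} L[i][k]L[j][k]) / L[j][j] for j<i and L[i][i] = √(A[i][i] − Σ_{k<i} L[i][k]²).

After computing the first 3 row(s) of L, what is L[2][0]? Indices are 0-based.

Step 1: L[0][0] = √(4) = 2.
  L[1][0] = (4) / L[0][0] = 2.
Step 2: L[1][1] = √(16) = 4.
  L[2][0] = (-2) / L[0][0] = -1.
  L[2][1] = (-12) / L[1][1] = -3.
Step 3: L[2][2] = √(16) = 4.

L[2][0] = -1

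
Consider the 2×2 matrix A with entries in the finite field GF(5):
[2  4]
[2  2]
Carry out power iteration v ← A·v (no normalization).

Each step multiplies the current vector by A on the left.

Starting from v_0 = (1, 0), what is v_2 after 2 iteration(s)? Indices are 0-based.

v_0 = (1, 0).
v_1 = A·v_0 = (2, 2).
v_2 = A·v_1 = (2, 3).

v_2 = (2, 3)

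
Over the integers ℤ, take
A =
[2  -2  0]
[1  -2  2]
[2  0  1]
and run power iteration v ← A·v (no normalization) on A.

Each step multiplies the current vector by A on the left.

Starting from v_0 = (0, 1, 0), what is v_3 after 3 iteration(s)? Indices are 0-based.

v_0 = (0, 1, 0).
v_1 = A·v_0 = (-2, -2, 0).
v_2 = A·v_1 = (0, 2, -4).
v_3 = A·v_2 = (-4, -12, -4).

v_3 = (-4, -12, -4)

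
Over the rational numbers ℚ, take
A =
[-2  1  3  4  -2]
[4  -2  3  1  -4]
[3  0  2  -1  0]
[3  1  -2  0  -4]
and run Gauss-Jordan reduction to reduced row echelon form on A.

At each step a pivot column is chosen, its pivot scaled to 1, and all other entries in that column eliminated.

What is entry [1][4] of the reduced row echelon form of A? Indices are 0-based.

pivot(0,0)=-2: scale R0 → (1, -1/2, -3/2, -2, 1)
  clear (1,0): R1 −= (4)R0 → (0, 0, 9, 9, -8)
  clear (2,0): R2 −= (3)R0 → (0, 3/2, 13/2, 5, -3)
  clear (3,0): R3 −= (3)R0 → (0, 5/2, 5/2, 6, -7)
pivot(1,1): swap R1↔R2
pivot(1,1)=3/2: scale R1 → (0, 1, 13/3, 10/3, -2)
  clear (0,1): R0 −= (-1/2)R1 → (1, 0, 2/3, -1/3, 0)
  clear (3,1): R3 −= (5/2)R1 → (0, 0, -25/3, -7/3, -2)
pivot(2,2)=9: scale R2 → (0, 0, 1, 1, -8/9)
  clear (0,2): R0 −= (2/3)R2 → (1, 0, 0, -1, 16/27)
  clear (1,2): R1 −= (13/3)R2 → (0, 1, 0, -1, 50/27)
  clear (3,2): R3 −= (-25/3)R2 → (0, 0, 0, 6, -254/27)
pivot(3,3)=6: scale R3 → (0, 0, 0, 1, -127/81)
  clear (0,3): R0 −= (-1)R3 → (1, 0, 0, 0, -79/81)
  clear (1,3): R1 −= (-1)R3 → (0, 1, 0, 0, 23/81)
  clear (2,3): R2 −= (1)R3 → (0, 0, 1, 0, 55/81)

M[1][4] = 23/81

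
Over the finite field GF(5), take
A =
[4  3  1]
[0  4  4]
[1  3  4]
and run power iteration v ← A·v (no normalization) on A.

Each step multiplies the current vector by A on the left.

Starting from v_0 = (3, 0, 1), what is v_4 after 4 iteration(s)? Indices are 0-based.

v_4 = (0, 2, 3)

v_0 = (3, 0, 1).
v_1 = A·v_0 = (3, 4, 2).
v_2 = A·v_1 = (1, 4, 3).
v_3 = A·v_2 = (4, 3, 0).
v_4 = A·v_3 = (0, 2, 3).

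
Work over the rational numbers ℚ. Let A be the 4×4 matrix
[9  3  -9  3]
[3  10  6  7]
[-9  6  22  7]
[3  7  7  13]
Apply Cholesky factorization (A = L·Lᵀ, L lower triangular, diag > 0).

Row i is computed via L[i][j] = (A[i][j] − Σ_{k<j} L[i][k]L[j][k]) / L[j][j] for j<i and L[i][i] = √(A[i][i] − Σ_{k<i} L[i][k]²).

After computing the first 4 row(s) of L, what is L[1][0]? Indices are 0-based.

Step 1: L[0][0] = √(9) = 3.
  L[1][0] = (3) / L[0][0] = 1.
Step 2: L[1][1] = √(9) = 3.
  L[2][0] = (-9) / L[0][0] = -3.
  L[2][1] = (9) / L[1][1] = 3.
Step 3: L[2][2] = √(4) = 2.
  L[3][0] = (3) / L[0][0] = 1.
  L[3][1] = (6) / L[1][1] = 2.
  L[3][2] = (4) / L[2][2] = 2.
Step 4: L[3][3] = √(4) = 2.

L[1][0] = 1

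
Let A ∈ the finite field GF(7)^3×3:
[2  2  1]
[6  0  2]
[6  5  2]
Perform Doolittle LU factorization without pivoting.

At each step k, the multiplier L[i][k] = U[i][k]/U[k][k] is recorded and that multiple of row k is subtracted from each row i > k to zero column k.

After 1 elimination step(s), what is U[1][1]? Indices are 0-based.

U[1][1] = 1

k=0: U[0][0]=2
  eliminate (1,0): mult=3, new row 1: (0, 1, 6); set L[1][0]=3
  eliminate (2,0): mult=3, new row 2: (0, 6, 6); set L[2][0]=3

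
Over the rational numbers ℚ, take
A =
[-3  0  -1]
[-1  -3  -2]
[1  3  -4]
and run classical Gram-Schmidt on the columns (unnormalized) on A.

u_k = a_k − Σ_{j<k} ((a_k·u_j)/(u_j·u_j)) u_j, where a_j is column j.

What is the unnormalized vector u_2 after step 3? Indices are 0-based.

Step 1: u_0 = a_0 = (-3, -1, 1).
Step 2: u_1 = a_1 − (6/11)·u_0 = (18/11, -27/11, 27/11).
Step 3: u_2 = a_2 − (1/11)·u_0 − (-4/9)·u_1 = (0, -3, -3).

u_2 = (0, -3, -3)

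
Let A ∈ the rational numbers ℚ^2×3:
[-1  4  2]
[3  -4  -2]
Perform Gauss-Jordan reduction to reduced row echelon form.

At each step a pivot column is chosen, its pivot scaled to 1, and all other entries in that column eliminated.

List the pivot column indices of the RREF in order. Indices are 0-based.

pivot(0,0)=-1: scale R0 → (1, -4, -2)
  clear (1,0): R1 −= (3)R0 → (0, 8, 4)
pivot(1,1)=8: scale R1 → (0, 1, 1/2)
  clear (0,1): R0 −= (-4)R1 → (1, 0, 0)

pivot columns: 0, 1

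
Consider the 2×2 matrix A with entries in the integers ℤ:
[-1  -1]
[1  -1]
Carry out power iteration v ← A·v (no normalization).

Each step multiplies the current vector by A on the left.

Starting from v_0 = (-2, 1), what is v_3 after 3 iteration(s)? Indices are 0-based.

v_0 = (-2, 1).
v_1 = A·v_0 = (1, -3).
v_2 = A·v_1 = (2, 4).
v_3 = A·v_2 = (-6, -2).

v_3 = (-6, -2)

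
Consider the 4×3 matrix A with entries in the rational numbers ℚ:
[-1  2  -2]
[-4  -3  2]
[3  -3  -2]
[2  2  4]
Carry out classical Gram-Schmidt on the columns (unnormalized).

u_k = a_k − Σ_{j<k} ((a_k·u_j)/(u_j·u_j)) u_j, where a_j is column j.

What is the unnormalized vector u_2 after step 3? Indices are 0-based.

Step 1: u_0 = a_0 = (-1, -4, 3, 2).
Step 2: u_1 = a_1 − (1/6)·u_0 = (13/6, -7/3, -7/2, 5/3).
Step 3: u_2 = a_2 − (-2/15)·u_0 − (28/151)·u_1 = (-1914/755, 1434/755, -718/755, 2988/755).

u_2 = (-1914/755, 1434/755, -718/755, 2988/755)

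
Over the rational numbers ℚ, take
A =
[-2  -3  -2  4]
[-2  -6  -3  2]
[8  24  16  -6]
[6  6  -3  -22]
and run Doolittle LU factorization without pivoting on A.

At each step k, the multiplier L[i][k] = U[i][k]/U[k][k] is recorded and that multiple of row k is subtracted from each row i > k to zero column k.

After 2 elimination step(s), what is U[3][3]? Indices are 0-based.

Step 1: pivot at (0,0) is -2.
  row1 ← row1 − (1)·row0  ⇒  L[1][0]=1, U row1=(0, -3, -1, -2)
  row2 ← row2 − (-4)·row0  ⇒  L[2][0]=-4, U row2=(0, 12, 8, 10)
  row3 ← row3 − (-3)·row0  ⇒  L[3][0]=-3, U row3=(0, -3, -9, -10)
Step 2: pivot at (1,1) is -3.
  row2 ← row2 − (-4)·row1  ⇒  L[2][1]=-4, U row2=(0, 0, 4, 2)
  row3 ← row3 − (1)·row1  ⇒  L[3][1]=1, U row3=(0, 0, -8, -8)

U[3][3] = -8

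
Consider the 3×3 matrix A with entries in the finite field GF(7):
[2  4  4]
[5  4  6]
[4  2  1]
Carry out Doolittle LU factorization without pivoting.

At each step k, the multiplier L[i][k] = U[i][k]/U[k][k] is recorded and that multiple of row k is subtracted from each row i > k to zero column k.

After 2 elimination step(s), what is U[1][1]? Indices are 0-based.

U[1][1] = 1

Step 1: pivot at (0,0) is 2.
  row1 ← row1 − (6)·row0  ⇒  L[1][0]=6, U row1=(0, 1, 3)
  row2 ← row2 − (2)·row0  ⇒  L[2][0]=2, U row2=(0, 1, 0)
Step 2: pivot at (1,1) is 1.
  row2 ← row2 − (1)·row1  ⇒  L[2][1]=1, U row2=(0, 0, 4)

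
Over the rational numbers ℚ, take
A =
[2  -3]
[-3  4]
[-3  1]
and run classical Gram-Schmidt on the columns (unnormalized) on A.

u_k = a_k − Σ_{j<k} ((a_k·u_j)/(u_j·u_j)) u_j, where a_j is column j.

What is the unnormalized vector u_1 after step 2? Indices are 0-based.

Step 1: u_0 = a_0 = (2, -3, -3).
Step 2: u_1 = a_1 − (-21/22)·u_0 = (-12/11, 25/22, -41/22).

u_1 = (-12/11, 25/22, -41/22)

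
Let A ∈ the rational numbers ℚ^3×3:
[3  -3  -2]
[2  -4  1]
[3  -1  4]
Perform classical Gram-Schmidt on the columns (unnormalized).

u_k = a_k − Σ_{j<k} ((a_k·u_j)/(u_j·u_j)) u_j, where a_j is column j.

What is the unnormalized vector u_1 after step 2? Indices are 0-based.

Step 1: u_0 = a_0 = (3, 2, 3).
Step 2: u_1 = a_1 − (-10/11)·u_0 = (-3/11, -24/11, 19/11).

u_1 = (-3/11, -24/11, 19/11)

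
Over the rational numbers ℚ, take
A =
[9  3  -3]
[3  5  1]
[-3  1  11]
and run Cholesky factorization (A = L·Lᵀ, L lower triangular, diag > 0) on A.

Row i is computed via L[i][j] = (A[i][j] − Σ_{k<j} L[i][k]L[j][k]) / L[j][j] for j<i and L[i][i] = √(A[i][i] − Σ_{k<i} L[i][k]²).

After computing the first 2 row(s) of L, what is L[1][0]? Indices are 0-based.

Step 1: L[0][0] = √(9) = 3.
  L[1][0] = (3) / L[0][0] = 1.
Step 2: L[1][1] = √(4) = 2.

L[1][0] = 1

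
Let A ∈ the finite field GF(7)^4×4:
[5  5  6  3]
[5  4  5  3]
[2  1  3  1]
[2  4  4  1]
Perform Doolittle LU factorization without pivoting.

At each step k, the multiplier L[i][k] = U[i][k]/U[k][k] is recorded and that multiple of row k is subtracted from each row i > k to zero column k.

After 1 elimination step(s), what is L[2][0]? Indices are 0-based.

L[2][0] = 6

[col 0] pivot 5
  R1 -= 1*R0 → (0, 6, 6, 0)  (L[1][0] := 1)
  R2 -= 6*R0 → (0, 6, 2, 4)  (L[2][0] := 6)
  R3 -= 6*R0 → (0, 2, 3, 4)  (L[3][0] := 6)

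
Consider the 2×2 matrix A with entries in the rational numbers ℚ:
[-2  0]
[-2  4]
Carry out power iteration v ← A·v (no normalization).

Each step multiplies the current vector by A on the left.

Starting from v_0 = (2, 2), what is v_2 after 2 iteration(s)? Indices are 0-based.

v_2 = (8, 24)

v_0 = (2, 2).
v_1 = A·v_0 = (-4, 4).
v_2 = A·v_1 = (8, 24).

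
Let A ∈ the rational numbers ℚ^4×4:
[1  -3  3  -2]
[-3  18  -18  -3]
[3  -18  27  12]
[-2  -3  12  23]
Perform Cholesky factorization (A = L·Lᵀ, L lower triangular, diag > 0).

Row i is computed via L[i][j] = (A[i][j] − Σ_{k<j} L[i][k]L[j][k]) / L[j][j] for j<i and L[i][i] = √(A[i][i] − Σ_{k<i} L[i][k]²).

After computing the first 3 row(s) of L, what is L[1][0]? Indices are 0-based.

Step 1: L[0][0] = √(1) = 1.
  L[1][0] = (-3) / L[0][0] = -3.
Step 2: L[1][1] = √(9) = 3.
  L[2][0] = (3) / L[0][0] = 3.
  L[2][1] = (-9) / L[1][1] = -3.
Step 3: L[2][2] = √(9) = 3.

L[1][0] = -3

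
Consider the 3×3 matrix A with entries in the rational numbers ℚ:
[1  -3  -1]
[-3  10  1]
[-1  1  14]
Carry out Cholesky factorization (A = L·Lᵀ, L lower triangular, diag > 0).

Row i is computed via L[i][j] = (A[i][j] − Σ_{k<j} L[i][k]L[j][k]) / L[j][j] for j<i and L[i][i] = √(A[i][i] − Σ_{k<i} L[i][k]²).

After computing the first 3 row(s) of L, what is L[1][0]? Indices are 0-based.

Step 1: L[0][0] = √(1) = 1.
  L[1][0] = (-3) / L[0][0] = -3.
Step 2: L[1][1] = √(1) = 1.
  L[2][0] = (-1) / L[0][0] = -1.
  L[2][1] = (-2) / L[1][1] = -2.
Step 3: L[2][2] = √(9) = 3.

L[1][0] = -3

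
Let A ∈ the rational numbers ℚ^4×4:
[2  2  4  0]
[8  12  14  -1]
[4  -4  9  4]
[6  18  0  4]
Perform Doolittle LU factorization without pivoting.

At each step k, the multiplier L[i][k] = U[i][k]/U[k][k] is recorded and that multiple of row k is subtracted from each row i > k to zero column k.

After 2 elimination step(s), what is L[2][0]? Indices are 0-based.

k=0: U[0][0]=2
  eliminate (1,0): mult=4, new row 1: (0, 4, -2, -1); set L[1][0]=4
  eliminate (2,0): mult=2, new row 2: (0, -8, 1, 4); set L[2][0]=2
  eliminate (3,0): mult=3, new row 3: (0, 12, -12, 4); set L[3][0]=3
k=1: U[1][1]=4
  eliminate (2,1): mult=-2, new row 2: (0, 0, -3, 2); set L[2][1]=-2
  eliminate (3,1): mult=3, new row 3: (0, 0, -6, 7); set L[3][1]=3

L[2][0] = 2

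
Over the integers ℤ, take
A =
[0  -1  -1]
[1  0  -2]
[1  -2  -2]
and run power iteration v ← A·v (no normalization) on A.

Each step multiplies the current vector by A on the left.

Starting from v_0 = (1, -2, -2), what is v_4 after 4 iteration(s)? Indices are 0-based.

v_0 = (1, -2, -2).
v_1 = A·v_0 = (4, 5, 9).
v_2 = A·v_1 = (-14, -14, -24).
v_3 = A·v_2 = (38, 34, 62).
v_4 = A·v_3 = (-96, -86, -154).

v_4 = (-96, -86, -154)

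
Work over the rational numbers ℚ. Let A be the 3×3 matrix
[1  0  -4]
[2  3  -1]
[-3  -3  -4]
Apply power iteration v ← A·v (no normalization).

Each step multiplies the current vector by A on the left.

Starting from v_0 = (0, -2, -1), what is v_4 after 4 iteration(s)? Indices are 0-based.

v_0 = (0, -2, -1).
v_1 = A·v_0 = (4, -5, 10).
v_2 = A·v_1 = (-36, -17, -37).
v_3 = A·v_2 = (112, -86, 307).
v_4 = A·v_3 = (-1116, -341, -1306).

v_4 = (-1116, -341, -1306)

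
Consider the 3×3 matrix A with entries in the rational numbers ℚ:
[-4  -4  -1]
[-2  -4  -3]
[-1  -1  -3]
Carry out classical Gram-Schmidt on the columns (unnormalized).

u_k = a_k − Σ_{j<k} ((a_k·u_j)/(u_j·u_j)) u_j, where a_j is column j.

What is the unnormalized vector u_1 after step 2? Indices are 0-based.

Step 1: u_0 = a_0 = (-4, -2, -1).
Step 2: u_1 = a_1 − (25/21)·u_0 = (16/21, -34/21, 4/21).

u_1 = (16/21, -34/21, 4/21)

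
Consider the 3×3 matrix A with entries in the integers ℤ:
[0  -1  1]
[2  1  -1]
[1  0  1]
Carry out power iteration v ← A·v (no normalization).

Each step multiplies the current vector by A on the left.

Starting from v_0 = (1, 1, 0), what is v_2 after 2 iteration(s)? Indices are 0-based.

v_2 = (-2, 0, 0)

v_0 = (1, 1, 0).
v_1 = A·v_0 = (-1, 3, 1).
v_2 = A·v_1 = (-2, 0, 0).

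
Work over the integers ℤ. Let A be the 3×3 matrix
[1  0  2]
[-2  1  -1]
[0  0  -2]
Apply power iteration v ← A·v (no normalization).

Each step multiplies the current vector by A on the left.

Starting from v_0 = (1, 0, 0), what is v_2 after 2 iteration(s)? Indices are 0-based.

v_0 = (1, 0, 0).
v_1 = A·v_0 = (1, -2, 0).
v_2 = A·v_1 = (1, -4, 0).

v_2 = (1, -4, 0)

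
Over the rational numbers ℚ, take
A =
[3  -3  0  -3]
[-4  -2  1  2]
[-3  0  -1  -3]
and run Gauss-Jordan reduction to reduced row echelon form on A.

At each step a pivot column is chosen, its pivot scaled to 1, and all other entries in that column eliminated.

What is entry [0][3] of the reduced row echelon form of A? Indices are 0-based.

M[0][3] = -1/9

pivot(0,0)=3: scale R0 → (1, -1, 0, -1)
  clear (1,0): R1 −= (-4)R0 → (0, -6, 1, -2)
  clear (2,0): R2 −= (-3)R0 → (0, -3, -1, -6)
pivot(1,1)=-6: scale R1 → (0, 1, -1/6, 1/3)
  clear (0,1): R0 −= (-1)R1 → (1, 0, -1/6, -2/3)
  clear (2,1): R2 −= (-3)R1 → (0, 0, -3/2, -5)
pivot(2,2)=-3/2: scale R2 → (0, 0, 1, 10/3)
  clear (0,2): R0 −= (-1/6)R2 → (1, 0, 0, -1/9)
  clear (1,2): R1 −= (-1/6)R2 → (0, 1, 0, 8/9)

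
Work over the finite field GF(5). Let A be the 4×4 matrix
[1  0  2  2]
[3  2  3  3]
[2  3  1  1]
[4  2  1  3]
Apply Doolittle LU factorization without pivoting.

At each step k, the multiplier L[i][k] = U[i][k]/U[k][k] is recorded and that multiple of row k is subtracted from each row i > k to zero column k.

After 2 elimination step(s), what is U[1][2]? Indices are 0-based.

U[1][2] = 2

[col 0] pivot 1
  R1 -= 3*R0 → (0, 2, 2, 2)  (L[1][0] := 3)
  R2 -= 2*R0 → (0, 3, 2, 2)  (L[2][0] := 2)
  R3 -= 4*R0 → (0, 2, 3, 0)  (L[3][0] := 4)
[col 1] pivot 2
  R2 -= 4*R1 → (0, 0, 4, 4)  (L[2][1] := 4)
  R3 -= 1*R1 → (0, 0, 1, 3)  (L[3][1] := 1)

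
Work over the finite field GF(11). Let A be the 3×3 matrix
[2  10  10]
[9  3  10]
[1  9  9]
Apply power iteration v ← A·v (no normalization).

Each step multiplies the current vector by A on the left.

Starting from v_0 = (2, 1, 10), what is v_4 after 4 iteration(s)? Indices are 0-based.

v_0 = (2, 1, 10).
v_1 = A·v_0 = (4, 0, 2).
v_2 = A·v_1 = (6, 1, 0).
v_3 = A·v_2 = (0, 2, 4).
v_4 = A·v_3 = (5, 2, 10).

v_4 = (5, 2, 10)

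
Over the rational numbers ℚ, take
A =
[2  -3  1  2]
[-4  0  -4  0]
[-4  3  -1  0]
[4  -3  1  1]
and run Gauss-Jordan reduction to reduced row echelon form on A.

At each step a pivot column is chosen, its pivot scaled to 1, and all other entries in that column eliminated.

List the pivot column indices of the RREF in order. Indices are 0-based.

[1] R0 /= 2  ⇒  (1, -3/2, 1/2, 1)
     R1 -= -4·R0  ⇒  (0, -6, -2, 4)
     R2 -= -4·R0  ⇒  (0, -3, 1, 4)
     R3 -= 4·R0  ⇒  (0, 3, -1, -3)
[2] R1 /= -6  ⇒  (0, 1, 1/3, -2/3)
     R0 -= -3/2·R1  ⇒  (1, 0, 1, 0)
     R2 -= -3·R1  ⇒  (0, 0, 2, 2)
     R3 -= 3·R1  ⇒  (0, 0, -2, -1)
[3] R2 /= 2  ⇒  (0, 0, 1, 1)
     R0 -= 1·R2  ⇒  (1, 0, 0, -1)
     R1 -= 1/3·R2  ⇒  (0, 1, 0, -1)
     R3 -= -2·R2  ⇒  (0, 0, 0, 1)
[4] R3 /= 1  ⇒  (0, 0, 0, 1)
     R0 -= -1·R3  ⇒  (1, 0, 0, 0)
     R1 -= -1·R3  ⇒  (0, 1, 0, 0)
     R2 -= 1·R3  ⇒  (0, 0, 1, 0)

pivot columns: 0, 1, 2, 3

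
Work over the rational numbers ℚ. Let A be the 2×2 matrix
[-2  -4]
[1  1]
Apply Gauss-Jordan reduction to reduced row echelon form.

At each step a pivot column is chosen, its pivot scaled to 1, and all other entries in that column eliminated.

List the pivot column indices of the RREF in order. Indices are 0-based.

[1] R0 /= -2  ⇒  (1, 2)
     R1 -= 1·R0  ⇒  (0, -1)
[2] R1 /= -1  ⇒  (0, 1)
     R0 -= 2·R1  ⇒  (1, 0)

pivot columns: 0, 1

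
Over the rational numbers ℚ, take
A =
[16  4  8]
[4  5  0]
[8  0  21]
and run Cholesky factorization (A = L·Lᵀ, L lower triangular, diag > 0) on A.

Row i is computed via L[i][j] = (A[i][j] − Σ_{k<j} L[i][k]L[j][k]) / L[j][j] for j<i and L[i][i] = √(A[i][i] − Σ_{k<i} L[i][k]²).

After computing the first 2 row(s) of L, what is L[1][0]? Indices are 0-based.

Step 1: L[0][0] = √(16) = 4.
  L[1][0] = (4) / L[0][0] = 1.
Step 2: L[1][1] = √(4) = 2.

L[1][0] = 1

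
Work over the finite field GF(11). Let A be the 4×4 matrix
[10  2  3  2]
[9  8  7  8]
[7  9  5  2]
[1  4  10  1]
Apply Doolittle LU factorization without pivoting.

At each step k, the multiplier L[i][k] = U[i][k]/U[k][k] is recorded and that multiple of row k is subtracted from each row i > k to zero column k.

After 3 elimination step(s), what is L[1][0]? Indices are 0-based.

[col 0] pivot 10
  R1 -= 2*R0 → (0, 4, 1, 4)  (L[1][0] := 2)
  R2 -= 4*R0 → (0, 1, 4, 5)  (L[2][0] := 4)
  R3 -= 10*R0 → (0, 6, 2, 3)  (L[3][0] := 10)
[col 1] pivot 4
  R2 -= 3*R1 → (0, 0, 1, 4)  (L[2][1] := 3)
  R3 -= 7*R1 → (0, 0, 6, 8)  (L[3][1] := 7)
[col 2] pivot 1
  R3 -= 6*R2 → (0, 0, 0, 6)  (L[3][2] := 6)

L[1][0] = 2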